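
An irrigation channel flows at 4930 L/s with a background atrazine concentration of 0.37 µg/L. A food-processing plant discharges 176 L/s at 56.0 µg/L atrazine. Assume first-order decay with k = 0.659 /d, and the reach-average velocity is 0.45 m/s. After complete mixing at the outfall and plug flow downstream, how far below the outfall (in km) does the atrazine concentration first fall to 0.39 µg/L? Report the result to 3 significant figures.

104 km

Mass balance: C = (4930·0.3700 + 176.0·56.00) / 5106 = 11680/5106 = 2.288 µg/L.
Set 2.288·exp(−k·t) = 0.39 → t = ln(2.288/0.39)/k = 231900 s = 64.43 h.
Distance = v·t = 0.45·231900 = 104400 m = 104.4 km.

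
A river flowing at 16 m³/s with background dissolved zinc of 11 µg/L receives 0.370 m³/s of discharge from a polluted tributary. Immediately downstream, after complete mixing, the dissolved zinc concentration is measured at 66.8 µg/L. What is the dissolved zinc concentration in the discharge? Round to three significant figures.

2480 µg/L

Mass balance: 16.00·11.00 + 0.3700·Cₑ = 16.37·66.80
→ Cₑ = (16.37·66.80 − 16.00·11.00) / 0.3700 = 2480 µg/L.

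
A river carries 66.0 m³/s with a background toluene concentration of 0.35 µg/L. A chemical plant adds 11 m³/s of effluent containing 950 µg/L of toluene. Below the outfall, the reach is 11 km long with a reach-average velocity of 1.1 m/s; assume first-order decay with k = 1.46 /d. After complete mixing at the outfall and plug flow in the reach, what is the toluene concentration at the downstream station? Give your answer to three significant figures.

Conservation of mass: C = (66.00·0.3500 + 11.00·950.0) / 77.00 = 10470/77.00 = 136.0 µg/L.
Travel time t = 11·1000 / 1.1 = 10000 s = 2.778 h.
After decay, C = 136.0 × e^(−kt) = 136.0 × 0.8445 = 114.9 µg/L.

115 µg/L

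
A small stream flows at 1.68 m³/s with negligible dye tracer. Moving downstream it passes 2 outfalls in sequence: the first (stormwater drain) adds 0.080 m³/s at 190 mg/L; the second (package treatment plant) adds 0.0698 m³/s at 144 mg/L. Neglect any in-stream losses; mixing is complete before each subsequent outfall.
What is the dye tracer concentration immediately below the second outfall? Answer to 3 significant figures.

13.8 mg/L

Below outfall 1: Q → 1.760 m³/s, C = (1.680·0 + 0.08000·190.0)/1.760 = 8.636 mg/L.
Below outfall 2: Q → 1.830 m³/s, C = (1.760·8.636 + 0.06980·144.0)/1.830 = 13.80 mg/L.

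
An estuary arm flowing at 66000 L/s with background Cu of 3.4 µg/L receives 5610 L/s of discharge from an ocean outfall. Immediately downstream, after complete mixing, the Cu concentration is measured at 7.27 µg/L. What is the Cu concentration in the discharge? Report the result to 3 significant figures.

52.8 µg/L

Mass balance: 66000·3.400 + 5610·Cₑ = 71610·7.270
→ Cₑ = (71610·7.270 − 66000·3.400) / 5610 = 52.80 µg/L.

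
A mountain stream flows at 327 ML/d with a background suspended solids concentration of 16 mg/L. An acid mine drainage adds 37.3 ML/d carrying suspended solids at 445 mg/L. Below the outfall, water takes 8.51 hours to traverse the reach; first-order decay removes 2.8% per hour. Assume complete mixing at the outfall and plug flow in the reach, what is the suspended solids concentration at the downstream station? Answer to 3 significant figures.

47.1 mg/L

Flow-weighted average: C = (327.0·16.00 + 37.30·445.0) / 364.3 = 21830/364.3 = 59.92 mg/L.
2.8%/h lost → k = −ln(1 − 0.028) = 0.02840 h⁻¹.
Decay over the reach: 59.92·exp(−kt) = 59.92·0.7853 = 47.06 mg/L.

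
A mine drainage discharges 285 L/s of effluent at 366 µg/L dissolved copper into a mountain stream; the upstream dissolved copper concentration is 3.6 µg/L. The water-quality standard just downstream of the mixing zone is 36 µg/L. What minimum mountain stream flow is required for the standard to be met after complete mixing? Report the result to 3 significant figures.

2900 L/s

Set C_mix = 36: (Q·3.600 + 285.0·366.0) / (Q + 285.0) = 36
→ Q = 285.0·(366.0 − 36)/(36 − 3.600) = 2903 L/s.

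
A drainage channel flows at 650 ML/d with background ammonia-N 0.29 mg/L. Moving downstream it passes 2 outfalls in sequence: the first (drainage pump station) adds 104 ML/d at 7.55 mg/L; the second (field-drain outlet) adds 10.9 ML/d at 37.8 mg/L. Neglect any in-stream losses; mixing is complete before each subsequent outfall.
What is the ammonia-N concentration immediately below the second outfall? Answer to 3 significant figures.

Outfall 1: combined Q = 754.0 ML/d; C = (650.0·0.2900 + 104.0·7.550)/754.0 = 1.291 mg/L.
Outfall 2: combined Q = 764.9 ML/d; C = (754.0·1.291 + 10.90·37.80)/764.9 = 1.812 mg/L.

1.81 mg/L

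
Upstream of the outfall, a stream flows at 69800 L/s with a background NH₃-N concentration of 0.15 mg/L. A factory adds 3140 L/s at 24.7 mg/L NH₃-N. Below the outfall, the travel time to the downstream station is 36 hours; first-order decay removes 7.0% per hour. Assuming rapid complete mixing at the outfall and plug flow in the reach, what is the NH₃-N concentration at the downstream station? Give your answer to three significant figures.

Flow-weighted average: C = (69800·0.1500 + 3140·24.70) / 72940 = 88030/72940 = 1.207 mg/L.
7.0%/h lost → k = −ln(1 − 0.07) = 0.07257 h⁻¹.
First-order decay: C = 1.207·exp(−k·t) = 1.207·0.07335 = 0.08852 mg/L.

0.0885 mg/L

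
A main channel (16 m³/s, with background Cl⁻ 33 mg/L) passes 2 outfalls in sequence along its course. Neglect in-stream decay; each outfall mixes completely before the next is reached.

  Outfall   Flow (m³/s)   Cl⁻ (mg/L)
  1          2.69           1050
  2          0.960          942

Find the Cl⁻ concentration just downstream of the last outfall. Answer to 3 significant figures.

After outfall 1: Q = 16.00 + 2.690 = 18.69 m³/s; C = (16.00·33.00 + 2.690·1050)/18.69 = 179.4 mg/L.
After outfall 2: Q = 18.69 + 0.9600 = 19.65 m³/s; C = (18.69·179.4 + 0.9600·942.0)/19.65 = 216.6 mg/L.

217 mg/L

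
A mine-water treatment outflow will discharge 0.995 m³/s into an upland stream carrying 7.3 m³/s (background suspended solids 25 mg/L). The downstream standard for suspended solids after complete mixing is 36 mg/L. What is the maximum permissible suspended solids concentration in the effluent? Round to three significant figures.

At the limit, (Qr·Cr + Qe·Cₑ)/(Qr + Qe) = 36:
Cₑ = (8.295·36 − 7.300·25.00) / 0.9950 = 116.7 mg/L.

117 mg/L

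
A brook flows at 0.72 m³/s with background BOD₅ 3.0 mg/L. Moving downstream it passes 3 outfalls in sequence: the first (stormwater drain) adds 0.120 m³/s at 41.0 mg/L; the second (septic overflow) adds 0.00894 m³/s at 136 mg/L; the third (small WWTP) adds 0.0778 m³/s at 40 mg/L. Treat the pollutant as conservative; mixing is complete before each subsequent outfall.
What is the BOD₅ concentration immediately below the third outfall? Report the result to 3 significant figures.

Below outfall 1: Q → 0.8400 m³/s, C = (0.7200·3.000 + 0.1200·41.00)/0.8400 = 8.429 mg/L.
Below outfall 2: Q → 0.8489 m³/s, C = (0.8400·8.429 + 0.008940·136.0)/0.8489 = 9.772 mg/L.
Below outfall 3: Q → 0.9267 m³/s, C = (0.8489·9.772 + 0.07780·40.00)/0.9267 = 12.31 mg/L.

12.3 mg/L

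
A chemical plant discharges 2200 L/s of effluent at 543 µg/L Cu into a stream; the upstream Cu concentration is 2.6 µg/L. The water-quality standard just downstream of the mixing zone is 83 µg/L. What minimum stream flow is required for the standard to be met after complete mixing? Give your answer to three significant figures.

Set C_mix = 83: (Q·2.600 + 2200·543.0) / (Q + 2200) = 83
→ Q = 2200·(543.0 − 83)/(83 − 2.600) = 12590 L/s.

12600 L/s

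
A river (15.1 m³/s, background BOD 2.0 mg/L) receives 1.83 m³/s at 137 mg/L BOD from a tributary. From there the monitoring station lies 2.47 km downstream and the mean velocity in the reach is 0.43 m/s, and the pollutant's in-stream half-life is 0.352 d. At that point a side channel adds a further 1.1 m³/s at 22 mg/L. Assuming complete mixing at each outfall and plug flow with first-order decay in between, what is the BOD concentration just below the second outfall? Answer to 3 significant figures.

Mass balance: C = (15.10·2.000 + 1.830·137.0) / 16.93 = 280.9/16.93 = 16.59 mg/L; combined flow 16.93 m³/s.
Travel time t = 2.47·1000 / 0.43 = 5744 s = 1.596 h.
Half-life 0.352 d → k = ln 2 / 0.352 = 1.969 d⁻¹.
After decay, C = 16.59 × e^(−kt) = 16.59 × 0.8773 = 14.56 mg/L.
At the second outfall, C = (16.93·14.56 + 1.100·22.00) / (16.93 + 1.100) = 15.01 mg/L.

15.0 mg/L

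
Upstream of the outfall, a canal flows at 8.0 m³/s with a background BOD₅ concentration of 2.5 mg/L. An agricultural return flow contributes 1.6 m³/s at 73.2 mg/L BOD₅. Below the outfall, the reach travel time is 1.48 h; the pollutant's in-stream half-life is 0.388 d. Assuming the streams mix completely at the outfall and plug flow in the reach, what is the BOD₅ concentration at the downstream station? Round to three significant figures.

12.8 mg/L

Mass balance: C = (8.000·2.500 + 1.600·73.20) / 9.600 = 137.1/9.600 = 14.28 mg/L.
Half-life 0.388 d → k = ln 2 / 0.388 = 1.786 d⁻¹.
Decay over the reach: 14.28·exp(−kt) = 14.28·0.8957 = 12.79 mg/L.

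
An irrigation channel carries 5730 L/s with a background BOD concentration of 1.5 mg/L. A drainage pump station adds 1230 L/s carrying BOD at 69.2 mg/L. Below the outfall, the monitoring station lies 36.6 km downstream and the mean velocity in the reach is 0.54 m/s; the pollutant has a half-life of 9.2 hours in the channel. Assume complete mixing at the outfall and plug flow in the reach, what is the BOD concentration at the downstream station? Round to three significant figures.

3.26 mg/L

Flow-weighted average: C = (5730·1.500 + 1230·69.20) / 6960 = 93710/6960 = 13.46 mg/L.
Travel time t = 36.6·1000 / 0.54 = 67780 s = 18.83 h.
Half-life 9.2 h → k = ln 2 / 9.2 = 0.07534 h⁻¹ = 1.808 d⁻¹.
After decay, C = 13.46 × e^(−kt) = 13.46 × 0.2421 = 3.259 mg/L.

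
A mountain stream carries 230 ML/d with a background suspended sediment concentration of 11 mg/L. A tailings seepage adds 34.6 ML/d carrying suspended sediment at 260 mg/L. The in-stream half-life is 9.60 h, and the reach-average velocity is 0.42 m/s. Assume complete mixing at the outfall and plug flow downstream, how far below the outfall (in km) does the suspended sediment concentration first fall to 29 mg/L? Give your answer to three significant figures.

Flow-weighted average: C = (230.0·11.00 + 34.60·260.0) / 264.6 = 11530/264.6 = 43.56 mg/L.
Half-life 9.60 h → k = ln 2 / 9.60 = 0.07220 h⁻¹ = 1.733 d⁻¹.
Set 43.56·exp(−k·t) = 29 → t = ln(43.56/29)/k = 20290 s = 5.635 h.
Distance = v·t = 0.42·20290 = 8520 m = 8.520 km.

8.52 km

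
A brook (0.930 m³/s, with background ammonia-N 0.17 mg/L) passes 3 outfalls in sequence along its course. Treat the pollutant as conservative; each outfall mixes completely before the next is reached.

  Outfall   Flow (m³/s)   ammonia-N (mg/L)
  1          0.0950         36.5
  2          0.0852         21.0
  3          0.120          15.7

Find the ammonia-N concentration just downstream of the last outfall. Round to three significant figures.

5.93 mg/L

Outfall 1: combined Q = 1.025 m³/s; C = (0.9300·0.1700 + 0.09500·36.50)/1.025 = 3.537 mg/L.
Outfall 2: combined Q = 1.110 m³/s; C = (1.025·3.537 + 0.08520·21.00)/1.110 = 4.877 mg/L.
Outfall 3: combined Q = 1.230 m³/s; C = (1.110·4.877 + 0.1200·15.70)/1.230 = 5.933 mg/L.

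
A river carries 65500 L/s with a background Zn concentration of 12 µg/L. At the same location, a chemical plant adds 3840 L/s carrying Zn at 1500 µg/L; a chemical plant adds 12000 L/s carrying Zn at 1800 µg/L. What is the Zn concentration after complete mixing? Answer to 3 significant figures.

346 µg/L

Mass balance: C = (65500·12.00 + 3840·1500 + 12000·1800) / 81340 = 28150000/81340 = 346.0 µg/L.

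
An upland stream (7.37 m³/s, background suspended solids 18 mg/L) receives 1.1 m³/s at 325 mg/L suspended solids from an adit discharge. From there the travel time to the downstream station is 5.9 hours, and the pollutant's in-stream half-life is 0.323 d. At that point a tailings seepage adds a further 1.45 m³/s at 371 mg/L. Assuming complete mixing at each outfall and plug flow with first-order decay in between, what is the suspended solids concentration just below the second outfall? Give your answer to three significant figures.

Mixed concentration C = ΣQC/ΣQ = (7.370·18.00 + 1.100·325.0) / 8.470 = 490.2/8.470 = 57.87 mg/L; combined flow 8.470 m³/s.
Half-life 0.323 d → k = ln 2 / 0.323 = 2.146 d⁻¹.
After decay, C = 57.87 × e^(−kt) = 57.87 × 0.5900 = 34.15 mg/L.
At the second outfall, C = (8.470·34.15 + 1.450·371.0) / (8.470 + 1.450) = 83.38 mg/L.

83.4 mg/L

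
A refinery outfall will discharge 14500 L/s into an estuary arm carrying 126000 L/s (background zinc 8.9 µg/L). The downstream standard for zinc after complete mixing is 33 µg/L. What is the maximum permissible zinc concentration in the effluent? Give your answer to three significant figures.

242 µg/L

At the limit, (Qr·Cr + Qe·Cₑ)/(Qr + Qe) = 33:
Cₑ = (140500·33 − 126000·8.900) / 14500 = 242.4 µg/L.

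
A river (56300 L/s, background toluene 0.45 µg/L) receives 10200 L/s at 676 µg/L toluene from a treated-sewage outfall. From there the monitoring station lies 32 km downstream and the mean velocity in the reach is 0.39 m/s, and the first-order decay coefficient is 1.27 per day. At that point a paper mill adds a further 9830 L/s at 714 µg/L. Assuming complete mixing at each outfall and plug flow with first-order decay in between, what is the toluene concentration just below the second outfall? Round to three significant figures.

After mixing, C = (56300·0.4500 + 10200·676.0) / 66500 = 6921000/66500 = 104.1 µg/L; combined flow 66500 L/s.
Travel time t = 32·1000 / 0.39 = 82050 s = 22.79 h.
After decay, C = 104.1 × e^(−kt) = 104.1 × 0.2994 = 31.15 µg/L.
Second outfall: C = (66500·31.15 + 9830·714.0)/76330 = 119.1 µg/L.

119 µg/L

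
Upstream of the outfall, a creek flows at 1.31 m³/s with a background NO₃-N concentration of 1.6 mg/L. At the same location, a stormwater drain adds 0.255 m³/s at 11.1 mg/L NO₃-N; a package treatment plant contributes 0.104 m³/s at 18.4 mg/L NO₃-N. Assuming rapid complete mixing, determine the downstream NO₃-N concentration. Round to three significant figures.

4.10 mg/L

Mixed concentration C = ΣQC/ΣQ = (1.310·1.600 + 0.2550·11.10 + 0.1040·18.40) / 1.669 = 6.840/1.669 = 4.098 mg/L.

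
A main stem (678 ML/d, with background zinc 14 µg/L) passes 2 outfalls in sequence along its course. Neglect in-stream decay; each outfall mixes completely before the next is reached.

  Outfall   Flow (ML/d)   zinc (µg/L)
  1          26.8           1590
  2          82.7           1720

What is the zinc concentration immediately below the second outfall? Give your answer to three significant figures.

247 µg/L

After outfall 1: Q = 678.0 + 26.80 = 704.8 ML/d; C = (678.0·14.00 + 26.80·1590)/704.8 = 73.93 µg/L.
After outfall 2: Q = 704.8 + 82.70 = 787.5 ML/d; C = (704.8·73.93 + 82.70·1720)/787.5 = 246.8 µg/L.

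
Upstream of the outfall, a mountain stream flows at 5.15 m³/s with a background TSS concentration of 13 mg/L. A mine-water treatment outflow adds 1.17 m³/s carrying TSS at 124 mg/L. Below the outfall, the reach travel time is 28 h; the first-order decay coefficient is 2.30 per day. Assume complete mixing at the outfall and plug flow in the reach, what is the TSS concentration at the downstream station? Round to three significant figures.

2.29 mg/L

Mass balance: C = (5.150·13.00 + 1.170·124.0) / 6.320 = 212.0/6.320 = 33.55 mg/L.
After decay, C = 33.55 × e^(−kt) = 33.55 × 0.06833 = 2.293 mg/L.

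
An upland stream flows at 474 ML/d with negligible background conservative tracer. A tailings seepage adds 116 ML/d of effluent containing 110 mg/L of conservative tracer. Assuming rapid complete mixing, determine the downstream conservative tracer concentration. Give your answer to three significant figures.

Mass balance: C = (474.0·0 + 116.0·110.0) / 590.0 = 12760/590.0 = 21.63 mg/L.

21.6 mg/L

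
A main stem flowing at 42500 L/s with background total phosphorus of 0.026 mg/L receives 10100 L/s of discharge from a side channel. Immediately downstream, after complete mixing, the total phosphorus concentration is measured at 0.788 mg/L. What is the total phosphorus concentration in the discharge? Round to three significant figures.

3.99 mg/L

Mass balance: 42500·0.02600 + 10100·Cₑ = 52600·0.7880
→ Cₑ = (52600·0.7880 − 42500·0.02600) / 10100 = 3.994 mg/L.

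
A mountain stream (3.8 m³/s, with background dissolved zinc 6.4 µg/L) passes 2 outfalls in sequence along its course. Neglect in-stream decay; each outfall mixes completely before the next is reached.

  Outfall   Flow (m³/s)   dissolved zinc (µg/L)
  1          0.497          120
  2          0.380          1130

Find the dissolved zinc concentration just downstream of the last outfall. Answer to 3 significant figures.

110 µg/L

After outfall 1: Q = 3.800 + 0.4970 = 4.297 m³/s; C = (3.800·6.400 + 0.4970·120.0)/4.297 = 19.54 µg/L.
After outfall 2: Q = 4.297 + 0.3800 = 4.677 m³/s; C = (4.297·19.54 + 0.3800·1130)/4.677 = 109.8 µg/L.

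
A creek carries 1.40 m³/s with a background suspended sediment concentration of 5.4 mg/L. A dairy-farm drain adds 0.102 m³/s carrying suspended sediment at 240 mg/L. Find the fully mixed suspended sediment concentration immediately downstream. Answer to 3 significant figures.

Mass balance: C = (1.400·5.400 + 0.1020·240.0) / 1.502 = 32.04/1.502 = 21.33 mg/L.

21.3 mg/L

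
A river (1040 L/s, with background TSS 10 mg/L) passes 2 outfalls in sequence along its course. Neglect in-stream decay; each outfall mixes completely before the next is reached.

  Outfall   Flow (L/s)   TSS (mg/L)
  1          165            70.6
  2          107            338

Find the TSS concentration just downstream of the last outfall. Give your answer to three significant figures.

44.4 mg/L

Outfall 1: combined Q = 1205 L/s; C = (1040·10.00 + 165.0·70.60)/1205 = 18.30 mg/L.
Outfall 2: combined Q = 1312 L/s; C = (1205·18.30 + 107.0·338.0)/1312 = 44.37 mg/L.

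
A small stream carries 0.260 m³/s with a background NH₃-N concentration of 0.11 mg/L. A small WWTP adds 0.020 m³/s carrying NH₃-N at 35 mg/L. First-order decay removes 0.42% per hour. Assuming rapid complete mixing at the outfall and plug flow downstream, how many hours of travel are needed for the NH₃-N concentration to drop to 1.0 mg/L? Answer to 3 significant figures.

Mixed concentration C = ΣQC/ΣQ = (0.2600·0.1100 + 0.02000·35.00) / 0.2800 = 0.7286/0.2800 = 2.602 mg/L.
0.42%/h lost → k = −ln(1 − 0.0042) = 0.004209 h⁻¹.
2.602·exp(−k·t) = 1.0 → t = ln(2.602/1.0)/k = 818000 s = 227.2 h.

227 h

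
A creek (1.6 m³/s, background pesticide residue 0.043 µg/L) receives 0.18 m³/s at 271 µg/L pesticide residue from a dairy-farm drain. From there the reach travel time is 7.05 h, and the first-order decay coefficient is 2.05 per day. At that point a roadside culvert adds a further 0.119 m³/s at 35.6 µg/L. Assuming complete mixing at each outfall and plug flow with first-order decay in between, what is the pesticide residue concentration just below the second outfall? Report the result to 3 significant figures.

Conservation of mass: C = (1.600·0.04300 + 0.1800·271.0) / 1.780 = 48.85/1.780 = 27.44 µg/L; combined flow 1.780 m³/s.
After decay, C = 27.44 × e^(−kt) = 27.44 × 0.5476 = 15.03 µg/L.
Second outfall: C = (1.780·15.03 + 0.1190·35.60)/1.899 = 16.32 µg/L.

16.3 µg/L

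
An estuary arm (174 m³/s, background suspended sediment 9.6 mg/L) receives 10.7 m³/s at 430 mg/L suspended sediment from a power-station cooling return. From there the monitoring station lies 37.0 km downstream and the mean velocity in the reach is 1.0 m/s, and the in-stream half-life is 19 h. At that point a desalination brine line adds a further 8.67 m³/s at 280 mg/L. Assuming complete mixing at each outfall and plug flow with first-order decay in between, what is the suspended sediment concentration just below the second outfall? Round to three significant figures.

Conservation of mass: C = (174.0·9.600 + 10.70·430.0) / 184.7 = 6271/184.7 = 33.95 mg/L; combined flow 184.7 m³/s.
Travel time t = 37.0·1000 / 1.0 = 37000 s = 10.28 h.
Half-life 19 h → k = ln 2 / 19 = 0.03648 h⁻¹ = 0.8756 d⁻¹.
After decay, C = 33.95 × e^(−kt) = 33.95 × 0.6873 = 23.34 mg/L.
Second outfall: C = (184.7·23.34 + 8.670·280.0)/193.4 = 34.85 mg/L.

34.8 mg/L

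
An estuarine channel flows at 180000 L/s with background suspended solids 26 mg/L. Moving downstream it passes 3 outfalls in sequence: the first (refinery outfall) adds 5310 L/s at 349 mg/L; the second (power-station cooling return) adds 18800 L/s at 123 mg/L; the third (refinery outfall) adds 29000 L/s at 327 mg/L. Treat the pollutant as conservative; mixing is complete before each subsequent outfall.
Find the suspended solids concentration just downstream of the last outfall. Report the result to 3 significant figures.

78.6 mg/L

Outfall 1: combined Q = 185300 L/s; C = (180000·26.00 + 5310·349.0)/185300 = 35.26 mg/L.
Outfall 2: combined Q = 204100 L/s; C = (185300·35.26 + 18800·123.0)/204100 = 43.34 mg/L.
Outfall 3: combined Q = 233100 L/s; C = (204100·43.34 + 29000·327.0)/233100 = 78.63 mg/L.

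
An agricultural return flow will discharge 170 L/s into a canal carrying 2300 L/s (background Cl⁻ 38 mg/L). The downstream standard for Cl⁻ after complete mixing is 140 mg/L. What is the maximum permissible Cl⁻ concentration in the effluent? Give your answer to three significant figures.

At the limit, (Qr·Cr + Qe·Cₑ)/(Qr + Qe) = 140:
Cₑ = (2470·140 − 2300·38.00) / 170.0 = 1520 mg/L.

1520 mg/L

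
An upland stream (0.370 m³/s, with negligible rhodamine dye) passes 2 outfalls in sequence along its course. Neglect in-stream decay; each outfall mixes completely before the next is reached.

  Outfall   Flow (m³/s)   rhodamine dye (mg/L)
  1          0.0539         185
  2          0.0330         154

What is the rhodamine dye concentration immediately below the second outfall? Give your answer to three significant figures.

Outfall 1: combined Q = 0.4239 m³/s; C = (0.3700·0 + 0.05390·185.0)/0.4239 = 23.52 mg/L.
Outfall 2: combined Q = 0.4569 m³/s; C = (0.4239·23.52 + 0.03300·154.0)/0.4569 = 32.95 mg/L.

32.9 mg/L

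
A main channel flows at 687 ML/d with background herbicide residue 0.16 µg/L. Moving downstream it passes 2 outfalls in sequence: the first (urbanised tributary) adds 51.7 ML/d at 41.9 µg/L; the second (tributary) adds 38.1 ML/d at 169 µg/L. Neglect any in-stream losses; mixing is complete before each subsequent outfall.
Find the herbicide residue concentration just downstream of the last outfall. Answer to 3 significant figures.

Outfall 1: combined Q = 738.7 ML/d; C = (687.0·0.1600 + 51.70·41.90)/738.7 = 3.081 µg/L.
Outfall 2: combined Q = 776.8 ML/d; C = (738.7·3.081 + 38.10·169.0)/776.8 = 11.22 µg/L.

11.2 µg/L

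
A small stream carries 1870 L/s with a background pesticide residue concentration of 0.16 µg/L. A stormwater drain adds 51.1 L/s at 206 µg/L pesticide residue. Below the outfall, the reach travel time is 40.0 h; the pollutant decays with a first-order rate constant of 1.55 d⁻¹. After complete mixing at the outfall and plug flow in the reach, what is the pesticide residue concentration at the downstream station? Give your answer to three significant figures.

0.426 µg/L

After mixing, C = (1870·0.1600 + 51.10·206.0) / 1921 = 10830/1921 = 5.635 µg/L.
Decay over the reach: 5.635·exp(−kt) = 5.635·0.07552 = 0.4256 µg/L.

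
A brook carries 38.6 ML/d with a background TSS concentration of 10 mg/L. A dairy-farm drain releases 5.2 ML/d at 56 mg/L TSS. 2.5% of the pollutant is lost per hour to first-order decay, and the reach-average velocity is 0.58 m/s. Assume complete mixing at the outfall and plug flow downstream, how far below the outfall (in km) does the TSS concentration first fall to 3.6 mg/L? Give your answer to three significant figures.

120 km

Mass balance: C = (38.60·10.00 + 5.200·56.00) / 43.80 = 677.2/43.80 = 15.46 mg/L.
2.5%/h lost → k = −ln(1 − 0.025) = 0.02532 h⁻¹.
Set 15.46·exp(−k·t) = 3.6 → t = ln(15.46/3.6)/k = 207200 s = 57.56 h.
Distance = v·t = 0.58·207200 = 120200 m = 120.2 km.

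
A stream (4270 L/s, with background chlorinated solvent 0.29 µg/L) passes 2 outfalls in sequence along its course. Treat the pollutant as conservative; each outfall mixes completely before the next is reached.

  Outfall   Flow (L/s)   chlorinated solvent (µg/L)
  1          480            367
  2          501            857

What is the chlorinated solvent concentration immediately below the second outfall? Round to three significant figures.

After outfall 1: Q = 4270 + 480.0 = 4750 L/s; C = (4270·0.2900 + 480.0·367.0)/4750 = 37.35 µg/L.
After outfall 2: Q = 4750 + 501.0 = 5251 L/s; C = (4750·37.35 + 501.0·857.0)/5251 = 115.6 µg/L.

116 µg/L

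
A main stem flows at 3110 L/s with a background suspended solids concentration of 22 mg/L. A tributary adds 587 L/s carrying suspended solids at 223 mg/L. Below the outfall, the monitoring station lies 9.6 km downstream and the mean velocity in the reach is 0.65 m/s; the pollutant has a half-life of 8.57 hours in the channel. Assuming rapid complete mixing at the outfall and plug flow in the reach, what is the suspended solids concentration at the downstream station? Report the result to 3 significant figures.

38.7 mg/L

Mixed concentration C = ΣQC/ΣQ = (3110·22.00 + 587.0·223.0) / 3697 = 199300/3697 = 53.91 mg/L.
Travel time t = 9.6·1000 / 0.65 = 14770 s = 4.103 h.
Half-life 8.57 h → k = ln 2 / 8.57 = 0.08088 h⁻¹ = 1.941 d⁻¹.
Applying C = C₀e^(−kt): 53.91 × 0.7176 = 38.69 mg/L.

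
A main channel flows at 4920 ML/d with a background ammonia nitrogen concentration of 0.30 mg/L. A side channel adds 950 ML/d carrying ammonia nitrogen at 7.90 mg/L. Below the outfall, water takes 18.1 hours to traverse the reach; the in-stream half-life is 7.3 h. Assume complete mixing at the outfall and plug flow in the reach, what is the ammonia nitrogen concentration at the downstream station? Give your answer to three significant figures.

After mixing, C = (4920·0.3000 + 950.0·7.900) / 5870 = 8981/5870 = 1.530 mg/L.
Half-life 7.3 h → k = ln 2 / 7.3 = 0.09495 h⁻¹ = 2.279 d⁻¹.
Decay over the reach: 1.530·exp(−kt) = 1.530·0.1793 = 0.2743 mg/L.

0.274 mg/L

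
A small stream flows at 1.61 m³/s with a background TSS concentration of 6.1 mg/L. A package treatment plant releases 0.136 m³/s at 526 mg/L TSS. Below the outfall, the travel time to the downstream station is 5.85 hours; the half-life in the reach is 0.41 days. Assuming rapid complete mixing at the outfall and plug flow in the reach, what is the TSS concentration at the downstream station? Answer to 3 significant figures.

Conservation of mass: C = (1.610·6.100 + 0.1360·526.0) / 1.746 = 81.36/1.746 = 46.60 mg/L.
Half-life 0.41 d → k = ln 2 / 0.41 = 1.691 d⁻¹.
Decay over the reach: 46.60·exp(−kt) = 46.60·0.6623 = 30.86 mg/L.

30.9 mg/L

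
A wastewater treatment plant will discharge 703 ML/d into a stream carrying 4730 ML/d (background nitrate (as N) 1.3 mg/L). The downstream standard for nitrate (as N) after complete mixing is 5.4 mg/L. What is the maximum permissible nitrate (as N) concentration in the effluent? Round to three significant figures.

33.0 mg/L

At the limit, (Qr·Cr + Qe·Cₑ)/(Qr + Qe) = 5.4:
Cₑ = (5433·5.4 − 4730·1.300) / 703.0 = 32.99 mg/L.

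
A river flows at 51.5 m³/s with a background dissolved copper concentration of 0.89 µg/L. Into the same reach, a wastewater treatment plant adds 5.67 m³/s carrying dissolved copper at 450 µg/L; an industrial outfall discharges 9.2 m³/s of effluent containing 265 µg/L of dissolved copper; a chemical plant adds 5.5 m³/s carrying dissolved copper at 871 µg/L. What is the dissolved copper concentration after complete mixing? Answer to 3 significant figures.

Conservation of mass: C = (51.50·0.8900 + 5.670·450.0 + 9.200·265.0 + 5.500·871.0) / 71.87 = 9826/71.87 = 136.7 µg/L.

137 µg/L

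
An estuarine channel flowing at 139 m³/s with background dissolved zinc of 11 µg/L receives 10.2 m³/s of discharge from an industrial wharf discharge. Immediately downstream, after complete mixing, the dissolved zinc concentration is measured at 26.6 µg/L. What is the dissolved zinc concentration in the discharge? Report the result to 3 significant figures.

Mass balance: 139.0·11.00 + 10.20·Cₑ = 149.2·26.60
→ Cₑ = (149.2·26.60 − 139.0·11.00) / 10.20 = 239.2 µg/L.

239 µg/L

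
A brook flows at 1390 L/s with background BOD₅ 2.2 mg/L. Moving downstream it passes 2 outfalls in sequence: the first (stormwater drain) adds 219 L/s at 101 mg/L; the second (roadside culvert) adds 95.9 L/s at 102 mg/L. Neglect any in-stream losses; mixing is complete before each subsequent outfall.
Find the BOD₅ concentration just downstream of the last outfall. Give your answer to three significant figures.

Below outfall 1: Q → 1609 L/s, C = (1390·2.200 + 219.0·101.0)/1609 = 15.65 mg/L.
Below outfall 2: Q → 1705 L/s, C = (1609·15.65 + 95.90·102.0)/1705 = 20.50 mg/L.

20.5 mg/L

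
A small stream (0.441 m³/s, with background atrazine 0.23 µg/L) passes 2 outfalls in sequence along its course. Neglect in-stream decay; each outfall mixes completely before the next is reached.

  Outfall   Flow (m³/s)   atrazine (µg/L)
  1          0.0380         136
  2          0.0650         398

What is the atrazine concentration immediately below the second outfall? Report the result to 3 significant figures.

Outfall 1: combined Q = 0.4790 m³/s; C = (0.4410·0.2300 + 0.03800·136.0)/0.4790 = 11.00 µg/L.
Outfall 2: combined Q = 0.5440 m³/s; C = (0.4790·11.00 + 0.06500·398.0)/0.5440 = 57.24 µg/L.

57.2 µg/L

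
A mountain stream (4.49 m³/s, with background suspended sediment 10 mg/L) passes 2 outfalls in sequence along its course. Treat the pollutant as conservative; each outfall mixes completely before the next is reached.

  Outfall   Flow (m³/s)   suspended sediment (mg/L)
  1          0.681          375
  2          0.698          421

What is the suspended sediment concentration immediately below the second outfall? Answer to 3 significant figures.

101 mg/L

After outfall 1: Q = 4.490 + 0.6810 = 5.171 m³/s; C = (4.490·10.00 + 0.6810·375.0)/5.171 = 58.07 mg/L.
After outfall 2: Q = 5.171 + 0.6980 = 5.869 m³/s; C = (5.171·58.07 + 0.6980·421.0)/5.869 = 101.2 mg/L.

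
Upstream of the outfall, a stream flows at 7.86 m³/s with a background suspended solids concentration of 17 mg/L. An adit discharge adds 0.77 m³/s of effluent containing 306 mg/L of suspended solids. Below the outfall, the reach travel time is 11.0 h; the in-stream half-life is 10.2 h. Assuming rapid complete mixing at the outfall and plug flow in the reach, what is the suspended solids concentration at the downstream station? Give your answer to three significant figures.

20.3 mg/L

Conservation of mass: C = (7.860·17.00 + 0.7700·306.0) / 8.630 = 369.2/8.630 = 42.79 mg/L.
Half-life 10.2 h → k = ln 2 / 10.2 = 0.06796 h⁻¹ = 1.631 d⁻¹.
Decay over the reach: 42.79·exp(−kt) = 42.79·0.4735 = 20.26 mg/L.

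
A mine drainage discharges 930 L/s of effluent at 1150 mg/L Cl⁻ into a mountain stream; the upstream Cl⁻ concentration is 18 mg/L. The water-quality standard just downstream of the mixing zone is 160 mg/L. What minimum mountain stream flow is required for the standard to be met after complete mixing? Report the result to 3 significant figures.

Set C_mix = 160: (Q·18.00 + 930.0·1150) / (Q + 930.0) = 160
→ Q = 930.0·(1150 − 160)/(160 − 18.00) = 6484 L/s.

6480 L/s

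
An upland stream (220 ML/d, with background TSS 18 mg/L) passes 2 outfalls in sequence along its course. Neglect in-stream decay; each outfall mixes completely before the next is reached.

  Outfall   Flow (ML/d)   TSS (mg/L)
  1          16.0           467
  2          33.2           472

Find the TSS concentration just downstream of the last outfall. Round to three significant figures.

Below outfall 1: Q → 236.0 ML/d, C = (220.0·18.00 + 16.00·467.0)/236.0 = 48.44 mg/L.
Below outfall 2: Q → 269.2 ML/d, C = (236.0·48.44 + 33.20·472.0)/269.2 = 100.7 mg/L.

101 mg/L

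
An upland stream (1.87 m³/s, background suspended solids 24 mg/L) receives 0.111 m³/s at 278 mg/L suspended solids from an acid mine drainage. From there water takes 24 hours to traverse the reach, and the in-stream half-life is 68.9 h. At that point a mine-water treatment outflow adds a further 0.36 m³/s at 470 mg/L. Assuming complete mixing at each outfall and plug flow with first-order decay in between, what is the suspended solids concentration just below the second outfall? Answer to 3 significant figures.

Mixed concentration C = ΣQC/ΣQ = (1.870·24.00 + 0.1110·278.0) / 1.981 = 75.74/1.981 = 38.23 mg/L; combined flow 1.981 m³/s.
Half-life 68.9 h → k = ln 2 / 68.9 = 0.01006 h⁻¹ = 0.2414 d⁻¹.
First-order decay: C = 38.23·exp(−k·t) = 38.23·0.7855 = 30.03 mg/L.
Second outfall: C = (1.981·30.03 + 0.3600·470.0)/2.341 = 97.69 mg/L.

97.7 mg/L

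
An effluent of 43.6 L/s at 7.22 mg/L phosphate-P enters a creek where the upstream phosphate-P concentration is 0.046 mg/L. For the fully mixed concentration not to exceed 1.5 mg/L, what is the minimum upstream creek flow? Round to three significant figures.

172 L/s

Set C_mix = 1.5: (Q·0.04600 + 43.60·7.220) / (Q + 43.60) = 1.5
→ Q = 43.60·(7.220 − 1.5)/(1.5 − 0.04600) = 171.5 L/s.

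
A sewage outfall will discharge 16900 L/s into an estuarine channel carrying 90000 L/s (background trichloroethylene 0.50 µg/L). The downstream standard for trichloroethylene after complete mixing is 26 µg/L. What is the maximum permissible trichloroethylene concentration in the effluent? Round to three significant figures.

At the limit, (Qr·Cr + Qe·Cₑ)/(Qr + Qe) = 26:
Cₑ = (106900·26 − 90000·0.5000) / 16900 = 161.8 µg/L.

162 µg/L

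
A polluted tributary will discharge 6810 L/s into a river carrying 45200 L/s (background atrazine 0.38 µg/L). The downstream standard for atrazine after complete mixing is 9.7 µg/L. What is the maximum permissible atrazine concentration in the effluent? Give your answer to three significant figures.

71.6 µg/L

At the limit, (Qr·Cr + Qe·Cₑ)/(Qr + Qe) = 9.7:
Cₑ = (52010·9.7 − 45200·0.3800) / 6810 = 71.56 µg/L.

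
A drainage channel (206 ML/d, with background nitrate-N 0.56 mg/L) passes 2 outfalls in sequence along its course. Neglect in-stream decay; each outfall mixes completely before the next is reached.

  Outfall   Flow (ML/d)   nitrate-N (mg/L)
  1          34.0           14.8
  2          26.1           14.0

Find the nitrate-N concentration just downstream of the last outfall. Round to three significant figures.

3.70 mg/L

Outfall 1: combined Q = 240.0 ML/d; C = (206.0·0.5600 + 34.00·14.80)/240.0 = 2.577 mg/L.
Outfall 2: combined Q = 266.1 ML/d; C = (240.0·2.577 + 26.10·14.00)/266.1 = 3.698 mg/L.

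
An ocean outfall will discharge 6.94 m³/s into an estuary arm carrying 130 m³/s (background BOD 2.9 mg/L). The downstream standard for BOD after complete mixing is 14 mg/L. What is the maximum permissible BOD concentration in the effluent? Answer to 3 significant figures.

222 mg/L

At the limit, (Qr·Cr + Qe·Cₑ)/(Qr + Qe) = 14:
Cₑ = (136.9·14 − 130.0·2.900) / 6.940 = 221.9 mg/L.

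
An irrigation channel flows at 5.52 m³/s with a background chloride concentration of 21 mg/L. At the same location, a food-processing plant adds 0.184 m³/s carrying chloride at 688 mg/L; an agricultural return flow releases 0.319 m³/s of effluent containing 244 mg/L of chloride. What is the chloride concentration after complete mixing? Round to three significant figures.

53.2 mg/L

Mixed concentration C = ΣQC/ΣQ = (5.520·21.00 + 0.1840·688.0 + 0.3190·244.0) / 6.023 = 320.3/6.023 = 53.19 mg/L.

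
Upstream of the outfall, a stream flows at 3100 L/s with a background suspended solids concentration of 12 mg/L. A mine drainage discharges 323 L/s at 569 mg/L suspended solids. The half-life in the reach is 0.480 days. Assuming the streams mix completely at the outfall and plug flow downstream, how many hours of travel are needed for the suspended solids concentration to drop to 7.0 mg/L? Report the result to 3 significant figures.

Mass balance: C = (3100·12.00 + 323.0·569.0) / 3423 = 221000/3423 = 64.56 mg/L.
Half-life 0.480 d → k = ln 2 / 0.480 = 1.444 d⁻¹.
64.56·exp(−k·t) = 7.0 → t = ln(64.56/7.0)/k = 132900 s = 36.92 h.

36.9 h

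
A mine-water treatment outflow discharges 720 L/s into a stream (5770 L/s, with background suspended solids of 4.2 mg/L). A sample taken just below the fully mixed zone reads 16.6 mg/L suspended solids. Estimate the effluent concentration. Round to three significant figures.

Mass balance: 5770·4.200 + 720.0·Cₑ = 6490·16.60
→ Cₑ = (6490·16.60 − 5770·4.200) / 720.0 = 116.0 mg/L.

116 mg/L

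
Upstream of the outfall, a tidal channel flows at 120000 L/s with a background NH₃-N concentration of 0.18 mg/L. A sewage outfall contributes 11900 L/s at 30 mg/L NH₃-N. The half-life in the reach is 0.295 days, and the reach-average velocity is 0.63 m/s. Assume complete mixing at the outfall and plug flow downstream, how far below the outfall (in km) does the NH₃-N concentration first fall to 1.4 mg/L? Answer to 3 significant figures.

16.6 km

After mixing, C = (120000·0.1800 + 11900·30.00) / 131900 = 378600/131900 = 2.870 mg/L.
Half-life 0.295 d → k = ln 2 / 0.295 = 2.350 d⁻¹.
Set 2.870·exp(−k·t) = 1.4 → t = ln(2.870/1.4)/k = 26400 s = 7.333 h.
Distance = v·t = 0.63·26400 = 16630 m = 16.63 km.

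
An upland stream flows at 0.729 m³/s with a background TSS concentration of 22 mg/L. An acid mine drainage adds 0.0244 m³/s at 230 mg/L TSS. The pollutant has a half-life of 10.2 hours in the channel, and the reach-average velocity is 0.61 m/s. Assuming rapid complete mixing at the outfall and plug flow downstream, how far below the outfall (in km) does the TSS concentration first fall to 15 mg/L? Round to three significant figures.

Mixed concentration C = ΣQC/ΣQ = (0.7290·22.00 + 0.02440·230.0) / 0.7534 = 21.65/0.7534 = 28.74 mg/L.
Half-life 10.2 h → k = ln 2 / 10.2 = 0.06796 h⁻¹ = 1.631 d⁻¹.
Set 28.74·exp(−k·t) = 15 → t = ln(28.74/15)/k = 34440 s = 9.567 h.
Distance = v·t = 0.61·34440 = 21010 m = 21.01 km.

21.0 km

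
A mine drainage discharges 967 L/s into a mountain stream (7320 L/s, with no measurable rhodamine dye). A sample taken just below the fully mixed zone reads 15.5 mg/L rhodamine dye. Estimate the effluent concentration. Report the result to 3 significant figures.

133 mg/L

Mass balance: 7320·0 + 967.0·Cₑ = 8287·15.50
→ Cₑ = (8287·15.50 − 7320·0) / 967.0 = 132.8 mg/L.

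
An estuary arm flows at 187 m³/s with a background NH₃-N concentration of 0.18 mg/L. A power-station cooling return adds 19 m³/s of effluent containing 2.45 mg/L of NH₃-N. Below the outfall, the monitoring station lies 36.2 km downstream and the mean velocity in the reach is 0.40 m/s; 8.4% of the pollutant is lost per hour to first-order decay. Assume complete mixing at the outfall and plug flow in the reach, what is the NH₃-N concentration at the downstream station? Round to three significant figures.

Flow-weighted average: C = (187.0·0.1800 + 19.00·2.450) / 206.0 = 80.21/206.0 = 0.3894 mg/L.
Travel time t = 36.2·1000 / 0.40 = 90500 s = 25.14 h.
8.4%/h lost → k = −ln(1 − 0.084) = 0.08774 h⁻¹.
First-order decay: C = 0.3894·exp(−k·t) = 0.3894·0.1102 = 0.04290 mg/L.

0.0429 mg/L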